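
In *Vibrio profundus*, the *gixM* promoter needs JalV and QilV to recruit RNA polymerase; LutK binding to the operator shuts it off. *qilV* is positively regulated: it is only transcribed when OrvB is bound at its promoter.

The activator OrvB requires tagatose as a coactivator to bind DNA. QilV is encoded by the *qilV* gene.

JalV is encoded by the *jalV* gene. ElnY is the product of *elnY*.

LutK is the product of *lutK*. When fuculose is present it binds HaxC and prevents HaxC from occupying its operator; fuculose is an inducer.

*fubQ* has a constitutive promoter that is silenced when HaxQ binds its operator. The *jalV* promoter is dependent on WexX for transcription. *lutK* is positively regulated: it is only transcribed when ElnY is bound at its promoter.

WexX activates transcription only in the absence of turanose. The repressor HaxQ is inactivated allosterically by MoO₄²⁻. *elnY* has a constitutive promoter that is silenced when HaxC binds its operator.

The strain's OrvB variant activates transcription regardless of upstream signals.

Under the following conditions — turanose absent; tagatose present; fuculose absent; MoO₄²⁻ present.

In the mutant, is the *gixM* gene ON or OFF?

Turanose is absent, so WexX is active.
No repressor is bound and WexX is active, so *jalV* is transcribed.
So JalV is produced and active.
Fuculose is absent, so HaxC is active.
With repressor HaxC bound, *elnY* is not transcribed.
So ElnY is not produced.
Required activator ElnY is absent, so *lutK* is not transcribed.
So LutK is not produced.
OrvB is constitutively active in this strain.
No repressor is bound and OrvB is active, so *qilV* is transcribed.
So QilV is produced and active.
No repressor is bound and JalV and QilV are active, so *gixM* is transcribed.

ON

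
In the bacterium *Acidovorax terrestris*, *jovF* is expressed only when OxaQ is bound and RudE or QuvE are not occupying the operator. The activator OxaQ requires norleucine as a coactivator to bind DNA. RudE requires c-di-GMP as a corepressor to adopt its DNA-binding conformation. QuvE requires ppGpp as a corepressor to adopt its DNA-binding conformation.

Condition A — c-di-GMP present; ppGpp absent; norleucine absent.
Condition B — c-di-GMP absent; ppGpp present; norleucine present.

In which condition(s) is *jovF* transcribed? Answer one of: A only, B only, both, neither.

neither

Condition A:
c-di-GMP is present, so RudE is active.
ppGpp is absent, so QuvE is inactive.
Norleucine is absent, so OxaQ is inactive.
With repressor RudE bound, *jovF* is not transcribed.
→ *jovF* is OFF in A.
Condition B:
c-di-GMP is absent, so RudE is inactive.
ppGpp is present, so QuvE is active.
Norleucine is present, so OxaQ is active.
With repressor QuvE bound, *jovF* is not transcribed.
→ *jovF* is OFF in B.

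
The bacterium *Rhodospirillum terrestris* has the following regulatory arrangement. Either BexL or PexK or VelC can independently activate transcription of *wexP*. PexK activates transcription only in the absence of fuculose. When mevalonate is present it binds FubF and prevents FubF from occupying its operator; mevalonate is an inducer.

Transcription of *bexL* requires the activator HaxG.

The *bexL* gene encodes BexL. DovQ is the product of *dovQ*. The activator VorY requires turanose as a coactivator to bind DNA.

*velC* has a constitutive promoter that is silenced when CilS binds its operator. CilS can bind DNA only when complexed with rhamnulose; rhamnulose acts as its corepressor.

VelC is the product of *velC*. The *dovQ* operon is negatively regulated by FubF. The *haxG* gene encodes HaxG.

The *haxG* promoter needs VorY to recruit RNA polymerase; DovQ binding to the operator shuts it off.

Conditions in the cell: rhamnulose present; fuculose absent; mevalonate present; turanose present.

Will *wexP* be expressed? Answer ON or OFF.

ON

Turanose is present, so VorY is active.
Mevalonate is present, so FubF is inactive.
With no repressor bound, *dovQ* is transcribed.
So DovQ is produced and active.
With repressor DovQ bound, *haxG* is not transcribed.
So HaxG is not produced.
Required activator HaxG is absent, so *bexL* is not transcribed.
So BexL is not produced.
Fuculose is absent, so PexK is active.
Rhamnulose is present, so CilS is active.
With repressor CilS bound, *velC* is not transcribed.
So VelC is not produced.
Activator PexK is present, so *wexP* is transcribed.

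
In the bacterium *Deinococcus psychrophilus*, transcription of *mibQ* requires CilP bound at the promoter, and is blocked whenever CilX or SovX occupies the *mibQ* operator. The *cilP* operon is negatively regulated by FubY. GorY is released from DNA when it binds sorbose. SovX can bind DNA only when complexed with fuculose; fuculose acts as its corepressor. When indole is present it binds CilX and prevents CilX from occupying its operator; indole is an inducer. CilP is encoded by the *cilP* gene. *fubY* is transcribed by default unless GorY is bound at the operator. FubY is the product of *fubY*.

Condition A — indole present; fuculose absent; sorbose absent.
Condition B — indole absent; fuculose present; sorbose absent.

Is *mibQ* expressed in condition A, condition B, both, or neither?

A only

Condition A:
Indole is present, so CilX is inactive.
Fuculose is absent, so SovX is inactive.
Sorbose is absent, so GorY is active.
With repressor GorY bound, *fubY* is not transcribed.
So FubY is not produced.
With no repressor bound, *cilP* is transcribed.
So CilP is produced and active.
No repressor is bound and CilP is active, so *mibQ* is transcribed.
→ *mibQ* is ON in A.
Condition B:
Indole is absent, so CilX is active.
Fuculose is present, so SovX is active.
Sorbose is absent, so GorY is active.
With repressor GorY bound, *fubY* is not transcribed.
So FubY is not produced.
With no repressor bound, *cilP* is transcribed.
So CilP is produced and active.
With repressor CilX bound, *mibQ* is not transcribed.
→ *mibQ* is OFF in B.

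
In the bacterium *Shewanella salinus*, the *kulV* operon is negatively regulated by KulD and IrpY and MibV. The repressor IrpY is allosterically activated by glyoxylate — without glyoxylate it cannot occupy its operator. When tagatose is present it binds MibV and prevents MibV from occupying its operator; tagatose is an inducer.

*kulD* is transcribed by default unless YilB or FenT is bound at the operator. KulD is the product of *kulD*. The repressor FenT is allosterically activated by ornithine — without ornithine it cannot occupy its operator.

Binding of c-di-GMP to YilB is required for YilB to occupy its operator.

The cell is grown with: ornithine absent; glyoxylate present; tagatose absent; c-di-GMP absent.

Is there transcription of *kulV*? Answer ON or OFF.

c-di-GMP is absent, so YilB is inactive.
Ornithine is absent, so FenT is inactive.
With no repressor bound, *kulD* is transcribed.
So KulD is produced and active.
Glyoxylate is present, so IrpY is active.
Tagatose is absent, so MibV is active.
With repressor KulD bound, *kulV* is not transcribed.

OFF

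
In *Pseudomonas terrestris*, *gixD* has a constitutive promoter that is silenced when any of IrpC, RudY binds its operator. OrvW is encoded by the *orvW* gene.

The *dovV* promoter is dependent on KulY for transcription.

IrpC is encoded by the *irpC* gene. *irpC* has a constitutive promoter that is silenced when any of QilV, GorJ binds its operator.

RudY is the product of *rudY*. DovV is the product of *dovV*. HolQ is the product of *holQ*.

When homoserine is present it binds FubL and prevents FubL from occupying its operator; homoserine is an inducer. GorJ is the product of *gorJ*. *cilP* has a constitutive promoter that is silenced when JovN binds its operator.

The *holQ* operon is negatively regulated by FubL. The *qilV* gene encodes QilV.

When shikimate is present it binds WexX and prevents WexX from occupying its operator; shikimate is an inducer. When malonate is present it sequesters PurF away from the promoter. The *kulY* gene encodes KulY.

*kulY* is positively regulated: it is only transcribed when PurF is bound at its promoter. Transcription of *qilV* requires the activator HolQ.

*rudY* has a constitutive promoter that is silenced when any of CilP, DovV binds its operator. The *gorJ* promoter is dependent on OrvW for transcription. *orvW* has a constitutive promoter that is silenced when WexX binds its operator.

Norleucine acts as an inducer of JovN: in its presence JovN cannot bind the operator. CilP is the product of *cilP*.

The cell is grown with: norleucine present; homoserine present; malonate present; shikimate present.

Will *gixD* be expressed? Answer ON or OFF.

Homoserine is present, so FubL is inactive.
With no repressor bound, *holQ* is transcribed.
So HolQ is produced and active.
No repressor is bound and HolQ is active, so *qilV* is transcribed.
So QilV is produced and active.
Shikimate is present, so WexX is inactive.
With no repressor bound, *orvW* is transcribed.
So OrvW is produced and active.
No repressor is bound and OrvW is active, so *gorJ* is transcribed.
So GorJ is produced and active.
With repressor QilV bound, *irpC* is not transcribed.
So IrpC is not produced.
Norleucine is present, so JovN is inactive.
With no repressor bound, *cilP* is transcribed.
So CilP is produced and active.
Malonate is present, so PurF is inactive.
Required activator PurF is absent, so *kulY* is not transcribed.
So KulY is not produced.
Required activator KulY is absent, so *dovV* is not transcribed.
So DovV is not produced.
With repressor CilP bound, *rudY* is not transcribed.
So RudY is not produced.
With no repressor bound, *gixD* is transcribed.

ON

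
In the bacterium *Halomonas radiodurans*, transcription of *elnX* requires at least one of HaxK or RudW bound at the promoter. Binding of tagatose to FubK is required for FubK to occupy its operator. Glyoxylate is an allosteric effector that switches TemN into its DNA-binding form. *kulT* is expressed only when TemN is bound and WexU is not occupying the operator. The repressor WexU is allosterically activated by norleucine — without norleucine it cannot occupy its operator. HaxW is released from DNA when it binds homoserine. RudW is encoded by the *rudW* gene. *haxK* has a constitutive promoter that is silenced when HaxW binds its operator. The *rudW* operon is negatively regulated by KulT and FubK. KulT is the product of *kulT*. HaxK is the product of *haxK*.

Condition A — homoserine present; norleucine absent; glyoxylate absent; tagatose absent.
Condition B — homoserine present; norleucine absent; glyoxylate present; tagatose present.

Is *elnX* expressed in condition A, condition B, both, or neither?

Condition A:
Homoserine is present, so HaxW is inactive.
With no repressor bound, *haxK* is transcribed.
So HaxK is produced and active.
Norleucine is absent, so WexU is inactive.
Glyoxylate is absent, so TemN is inactive.
Required activator TemN is absent, so *kulT* is not transcribed.
So KulT is not produced.
Tagatose is absent, so FubK is inactive.
With no repressor bound, *rudW* is transcribed.
So RudW is produced and active.
Activator HaxK is present, so *elnX* is transcribed.
→ *elnX* is ON in A.
Condition B:
Homoserine is present, so HaxW is inactive.
With no repressor bound, *haxK* is transcribed.
So HaxK is produced and active.
Norleucine is absent, so WexU is inactive.
Glyoxylate is present, so TemN is active.
No repressor is bound and TemN is active, so *kulT* is transcribed.
So KulT is produced and active.
Tagatose is present, so FubK is active.
With repressor KulT bound, *rudW* is not transcribed.
So RudW is not produced.
Activator HaxK is present, so *elnX* is transcribed.
→ *elnX* is ON in B.

both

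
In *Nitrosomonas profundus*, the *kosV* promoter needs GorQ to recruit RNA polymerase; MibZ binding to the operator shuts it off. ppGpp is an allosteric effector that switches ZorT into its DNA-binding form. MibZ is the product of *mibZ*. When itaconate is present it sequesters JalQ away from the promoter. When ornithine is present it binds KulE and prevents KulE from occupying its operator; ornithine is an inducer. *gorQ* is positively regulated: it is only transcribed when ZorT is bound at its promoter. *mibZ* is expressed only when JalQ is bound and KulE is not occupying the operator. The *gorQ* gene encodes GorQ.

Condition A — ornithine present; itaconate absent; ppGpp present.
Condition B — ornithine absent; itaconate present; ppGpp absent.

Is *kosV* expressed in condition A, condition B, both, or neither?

neither

Condition A:
Ornithine is present, so KulE is inactive.
Itaconate is absent, so JalQ is active.
No repressor is bound and JalQ is active, so *mibZ* is transcribed.
So MibZ is produced and active.
ppGpp is present, so ZorT is active.
No repressor is bound and ZorT is active, so *gorQ* is transcribed.
So GorQ is produced and active.
With repressor MibZ bound, *kosV* is not transcribed.
→ *kosV* is OFF in A.
Condition B:
Ornithine is absent, so KulE is active.
Itaconate is present, so JalQ is inactive.
With repressor KulE bound, *mibZ* is not transcribed.
So MibZ is not produced.
ppGpp is absent, so ZorT is inactive.
Required activator ZorT is absent, so *gorQ* is not transcribed.
So GorQ is not produced.
Required activator GorQ is absent, so *kosV* is not transcribed.
→ *kosV* is OFF in B.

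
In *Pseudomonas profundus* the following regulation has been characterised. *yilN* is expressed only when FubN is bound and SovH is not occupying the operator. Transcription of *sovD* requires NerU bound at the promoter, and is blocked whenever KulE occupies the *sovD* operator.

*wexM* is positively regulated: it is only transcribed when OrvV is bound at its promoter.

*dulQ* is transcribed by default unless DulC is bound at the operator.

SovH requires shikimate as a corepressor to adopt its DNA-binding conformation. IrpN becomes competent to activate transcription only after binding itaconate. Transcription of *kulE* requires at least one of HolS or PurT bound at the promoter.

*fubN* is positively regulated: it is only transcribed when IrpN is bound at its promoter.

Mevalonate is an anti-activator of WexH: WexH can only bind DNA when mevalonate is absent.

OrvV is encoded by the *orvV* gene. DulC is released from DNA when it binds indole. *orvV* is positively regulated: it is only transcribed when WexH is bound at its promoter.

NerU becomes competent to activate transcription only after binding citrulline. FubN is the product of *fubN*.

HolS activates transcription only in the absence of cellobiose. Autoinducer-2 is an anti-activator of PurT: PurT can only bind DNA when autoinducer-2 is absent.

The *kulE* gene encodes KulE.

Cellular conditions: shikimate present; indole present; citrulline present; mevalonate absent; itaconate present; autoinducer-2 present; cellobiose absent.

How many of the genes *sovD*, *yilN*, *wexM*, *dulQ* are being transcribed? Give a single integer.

Citrulline is present, so NerU is active.
Cellobiose is absent, so HolS is active.
Autoinducer-2 is present, so PurT is inactive.
Activator HolS is present, so *kulE* is transcribed.
So KulE is produced and active.
With repressor KulE bound, *sovD* is not transcribed.
→ *sovD* is OFF.
Shikimate is present, so SovH is active.
Itaconate is present, so IrpN is active.
No repressor is bound and IrpN is active, so *fubN* is transcribed.
So FubN is produced and active.
With repressor SovH bound, *yilN* is not transcribed.
→ *yilN* is OFF.
Mevalonate is absent, so WexH is active.
No repressor is bound and WexH is active, so *orvV* is transcribed.
So OrvV is produced and active.
No repressor is bound and OrvV is active, so *wexM* is transcribed.
→ *wexM* is ON.
Indole is present, so DulC is inactive.
With no repressor bound, *dulQ* is transcribed.
→ *dulQ* is ON.
2 of the 4 genes are transcribed.

2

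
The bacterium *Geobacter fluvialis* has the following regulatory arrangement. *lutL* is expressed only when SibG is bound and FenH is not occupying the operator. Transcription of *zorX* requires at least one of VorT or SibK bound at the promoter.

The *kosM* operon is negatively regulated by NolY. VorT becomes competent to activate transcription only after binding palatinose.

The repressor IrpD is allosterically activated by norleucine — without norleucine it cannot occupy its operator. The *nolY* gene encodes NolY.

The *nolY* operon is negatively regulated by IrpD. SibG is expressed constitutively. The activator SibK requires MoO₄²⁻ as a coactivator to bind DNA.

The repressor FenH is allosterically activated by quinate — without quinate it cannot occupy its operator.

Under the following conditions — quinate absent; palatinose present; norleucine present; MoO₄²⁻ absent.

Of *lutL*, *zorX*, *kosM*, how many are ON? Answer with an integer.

3

SibG is produced constitutively and is active.
Quinate is absent, so FenH is inactive.
No repressor is bound and SibG is active, so *lutL* is transcribed.
→ *lutL* is ON.
Palatinose is present, so VorT is active.
MoO₄²⁻ is absent, so SibK is inactive.
Activator VorT is present, so *zorX* is transcribed.
→ *zorX* is ON.
Norleucine is present, so IrpD is active.
With repressor IrpD bound, *nolY* is not transcribed.
So NolY is not produced.
With no repressor bound, *kosM* is transcribed.
→ *kosM* is ON.
3 of the 3 genes are transcribed.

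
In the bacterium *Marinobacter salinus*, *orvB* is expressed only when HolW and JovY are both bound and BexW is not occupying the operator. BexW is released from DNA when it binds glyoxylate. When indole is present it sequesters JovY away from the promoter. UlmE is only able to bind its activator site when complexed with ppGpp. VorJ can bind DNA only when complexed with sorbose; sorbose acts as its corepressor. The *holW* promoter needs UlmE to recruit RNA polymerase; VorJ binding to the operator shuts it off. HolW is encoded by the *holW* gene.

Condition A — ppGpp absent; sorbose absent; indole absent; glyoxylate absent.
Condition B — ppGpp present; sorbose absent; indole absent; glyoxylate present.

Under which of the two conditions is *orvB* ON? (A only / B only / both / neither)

B only

Condition A:
ppGpp is absent, so UlmE is inactive.
Sorbose is absent, so VorJ is inactive.
Required activator UlmE is absent, so *holW* is not transcribed.
So HolW is not produced.
Indole is absent, so JovY is active.
Glyoxylate is absent, so BexW is active.
With repressor BexW bound, *orvB* is not transcribed.
→ *orvB* is OFF in A.
Condition B:
ppGpp is present, so UlmE is active.
Sorbose is absent, so VorJ is inactive.
No repressor is bound and UlmE is active, so *holW* is transcribed.
So HolW is produced and active.
Indole is absent, so JovY is active.
Glyoxylate is present, so BexW is inactive.
No repressor is bound and HolW and JovY are active, so *orvB* is transcribed.
→ *orvB* is ON in B.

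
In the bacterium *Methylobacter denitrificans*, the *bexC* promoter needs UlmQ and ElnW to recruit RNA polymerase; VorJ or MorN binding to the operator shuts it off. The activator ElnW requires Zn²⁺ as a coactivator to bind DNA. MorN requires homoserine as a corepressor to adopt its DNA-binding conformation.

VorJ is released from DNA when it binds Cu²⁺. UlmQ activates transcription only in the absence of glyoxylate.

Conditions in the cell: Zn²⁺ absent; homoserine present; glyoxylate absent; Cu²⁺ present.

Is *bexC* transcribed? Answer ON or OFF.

Cu²⁺ is present, so VorJ is inactive.
Homoserine is present, so MorN is active.
Glyoxylate is absent, so UlmQ is active.
Zn²⁺ is absent, so ElnW is inactive.
With repressor MorN bound, *bexC* is not transcribed.

OFF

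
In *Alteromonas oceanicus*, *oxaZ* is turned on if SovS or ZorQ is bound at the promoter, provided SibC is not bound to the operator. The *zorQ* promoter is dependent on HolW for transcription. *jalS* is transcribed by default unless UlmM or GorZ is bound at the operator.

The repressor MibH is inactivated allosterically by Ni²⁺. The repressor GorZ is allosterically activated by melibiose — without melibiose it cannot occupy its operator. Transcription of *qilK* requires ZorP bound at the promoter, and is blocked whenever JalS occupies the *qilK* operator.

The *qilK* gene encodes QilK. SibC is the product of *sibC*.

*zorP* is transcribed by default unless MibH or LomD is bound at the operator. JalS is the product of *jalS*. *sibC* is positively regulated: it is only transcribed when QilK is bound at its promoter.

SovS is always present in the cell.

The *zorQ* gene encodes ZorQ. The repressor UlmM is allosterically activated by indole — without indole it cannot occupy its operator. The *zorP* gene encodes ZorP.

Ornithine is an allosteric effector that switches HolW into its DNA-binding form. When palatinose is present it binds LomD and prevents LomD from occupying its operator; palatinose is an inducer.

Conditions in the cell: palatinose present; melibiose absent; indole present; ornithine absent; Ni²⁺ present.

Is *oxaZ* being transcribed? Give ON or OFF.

OFF

SovS is produced constitutively and is active.
Ni²⁺ is present, so MibH is inactive.
Palatinose is present, so LomD is inactive.
With no repressor bound, *zorP* is transcribed.
So ZorP is produced and active.
Indole is present, so UlmM is active.
Melibiose is absent, so GorZ is inactive.
With repressor UlmM bound, *jalS* is not transcribed.
So JalS is not produced.
No repressor is bound and ZorP is active, so *qilK* is transcribed.
So QilK is produced and active.
No repressor is bound and QilK is active, so *sibC* is transcribed.
So SibC is produced and active.
Ornithine is absent, so HolW is inactive.
Required activator HolW is absent, so *zorQ* is not transcribed.
So ZorQ is not produced.
With repressor SibC bound, *oxaZ* is not transcribed.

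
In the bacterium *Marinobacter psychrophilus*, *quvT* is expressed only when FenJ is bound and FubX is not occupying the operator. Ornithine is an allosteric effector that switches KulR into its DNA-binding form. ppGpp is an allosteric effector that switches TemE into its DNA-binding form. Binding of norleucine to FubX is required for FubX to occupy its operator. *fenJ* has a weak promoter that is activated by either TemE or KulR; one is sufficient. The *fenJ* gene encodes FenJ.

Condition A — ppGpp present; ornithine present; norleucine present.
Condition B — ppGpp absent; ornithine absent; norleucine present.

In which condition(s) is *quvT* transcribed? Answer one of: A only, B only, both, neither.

neither

Condition A:
ppGpp is present, so TemE is active.
Ornithine is present, so KulR is active.
Activator TemE is present, so *fenJ* is transcribed.
So FenJ is produced and active.
Norleucine is present, so FubX is active.
With repressor FubX bound, *quvT* is not transcribed.
→ *quvT* is OFF in A.
Condition B:
ppGpp is absent, so TemE is inactive.
Ornithine is absent, so KulR is inactive.
No activator is available at the *fenJ* promoter, so *fenJ* is not transcribed.
So FenJ is not produced.
Norleucine is present, so FubX is active.
With repressor FubX bound, *quvT* is not transcribed.
→ *quvT* is OFF in B.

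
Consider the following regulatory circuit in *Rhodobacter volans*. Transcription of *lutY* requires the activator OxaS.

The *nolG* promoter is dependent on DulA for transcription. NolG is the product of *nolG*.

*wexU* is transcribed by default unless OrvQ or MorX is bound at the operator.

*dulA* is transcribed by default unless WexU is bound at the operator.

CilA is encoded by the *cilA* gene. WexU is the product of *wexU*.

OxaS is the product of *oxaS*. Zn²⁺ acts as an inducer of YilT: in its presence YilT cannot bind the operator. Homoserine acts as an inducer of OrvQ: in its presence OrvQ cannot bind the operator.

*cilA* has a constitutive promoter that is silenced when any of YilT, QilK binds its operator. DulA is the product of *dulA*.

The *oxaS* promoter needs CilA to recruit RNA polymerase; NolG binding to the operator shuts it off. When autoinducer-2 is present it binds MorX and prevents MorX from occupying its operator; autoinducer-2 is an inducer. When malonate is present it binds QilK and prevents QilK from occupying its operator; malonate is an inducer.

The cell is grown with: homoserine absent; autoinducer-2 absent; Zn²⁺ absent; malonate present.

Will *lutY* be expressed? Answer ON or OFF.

Homoserine is absent, so OrvQ is active.
Autoinducer-2 is absent, so MorX is active.
With repressor OrvQ bound, *wexU* is not transcribed.
So WexU is not produced.
With no repressor bound, *dulA* is transcribed.
So DulA is produced and active.
No repressor is bound and DulA is active, so *nolG* is transcribed.
So NolG is produced and active.
Zn²⁺ is absent, so YilT is active.
Malonate is present, so QilK is inactive.
With repressor YilT bound, *cilA* is not transcribed.
So CilA is not produced.
With repressor NolG bound, *oxaS* is not transcribed.
So OxaS is not produced.
Required activator OxaS is absent, so *lutY* is not transcribed.

OFF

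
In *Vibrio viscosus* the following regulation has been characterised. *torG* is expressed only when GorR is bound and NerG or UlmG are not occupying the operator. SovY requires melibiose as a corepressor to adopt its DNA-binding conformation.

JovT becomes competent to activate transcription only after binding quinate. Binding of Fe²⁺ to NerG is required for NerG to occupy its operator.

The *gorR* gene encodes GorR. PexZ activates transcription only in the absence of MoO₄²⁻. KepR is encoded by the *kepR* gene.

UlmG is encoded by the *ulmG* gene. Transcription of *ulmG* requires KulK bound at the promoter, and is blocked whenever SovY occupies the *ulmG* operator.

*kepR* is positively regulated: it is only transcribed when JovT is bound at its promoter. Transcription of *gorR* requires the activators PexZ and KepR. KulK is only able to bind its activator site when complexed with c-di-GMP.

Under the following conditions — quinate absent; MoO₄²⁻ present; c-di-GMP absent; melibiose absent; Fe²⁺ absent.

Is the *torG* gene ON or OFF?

MoO₄²⁻ is present, so PexZ is inactive.
Quinate is absent, so JovT is inactive.
Required activator JovT is absent, so *kepR* is not transcribed.
So KepR is not produced.
Required activator PexZ is absent, so *gorR* is not transcribed.
So GorR is not produced.
Fe²⁺ is absent, so NerG is inactive.
c-di-GMP is absent, so KulK is inactive.
Melibiose is absent, so SovY is inactive.
Required activator KulK is absent, so *ulmG* is not transcribed.
So UlmG is not produced.
Required activator GorR is absent, so *torG* is not transcribed.

OFF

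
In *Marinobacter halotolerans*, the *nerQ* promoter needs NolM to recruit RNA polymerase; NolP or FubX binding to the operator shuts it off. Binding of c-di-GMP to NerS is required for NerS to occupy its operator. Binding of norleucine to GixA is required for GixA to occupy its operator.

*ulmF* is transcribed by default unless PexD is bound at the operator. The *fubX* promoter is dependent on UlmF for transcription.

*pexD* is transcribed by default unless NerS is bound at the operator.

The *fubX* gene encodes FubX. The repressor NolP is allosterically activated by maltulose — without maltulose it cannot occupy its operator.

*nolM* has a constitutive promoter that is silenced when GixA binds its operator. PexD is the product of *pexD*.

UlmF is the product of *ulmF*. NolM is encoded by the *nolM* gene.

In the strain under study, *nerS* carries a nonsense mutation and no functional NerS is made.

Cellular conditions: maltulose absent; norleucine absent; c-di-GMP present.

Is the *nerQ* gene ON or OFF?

ON

Maltulose is absent, so NolP is inactive.
NerS is non-functional in this strain, so it has no effect.
With no repressor bound, *pexD* is transcribed.
So PexD is produced and active.
With repressor PexD bound, *ulmF* is not transcribed.
So UlmF is not produced.
Required activator UlmF is absent, so *fubX* is not transcribed.
So FubX is not produced.
Norleucine is absent, so GixA is inactive.
With no repressor bound, *nolM* is transcribed.
So NolM is produced and active.
No repressor is bound and NolM is active, so *nerQ* is transcribed.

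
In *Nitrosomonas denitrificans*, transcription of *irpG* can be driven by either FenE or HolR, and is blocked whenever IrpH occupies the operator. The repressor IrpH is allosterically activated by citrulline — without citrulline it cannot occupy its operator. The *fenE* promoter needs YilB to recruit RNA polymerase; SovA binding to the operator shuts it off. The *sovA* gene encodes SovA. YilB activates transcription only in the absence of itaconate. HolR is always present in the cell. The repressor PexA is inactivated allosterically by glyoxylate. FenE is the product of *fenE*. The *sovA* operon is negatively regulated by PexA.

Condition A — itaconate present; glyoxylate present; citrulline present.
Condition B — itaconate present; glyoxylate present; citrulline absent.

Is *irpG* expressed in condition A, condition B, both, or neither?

B only

Condition A:
Itaconate is present, so YilB is inactive.
Glyoxylate is present, so PexA is inactive.
With no repressor bound, *sovA* is transcribed.
So SovA is produced and active.
With repressor SovA bound, *fenE* is not transcribed.
So FenE is not produced.
HolR is produced constitutively and is active.
Citrulline is present, so IrpH is active.
With repressor IrpH bound, *irpG* is not transcribed.
→ *irpG* is OFF in A.
Condition B:
Itaconate is present, so YilB is inactive.
Glyoxylate is present, so PexA is inactive.
With no repressor bound, *sovA* is transcribed.
So SovA is produced and active.
With repressor SovA bound, *fenE* is not transcribed.
So FenE is not produced.
HolR is produced constitutively and is active.
Citrulline is absent, so IrpH is inactive.
Activator HolR is present, so *irpG* is transcribed.
→ *irpG* is ON in B.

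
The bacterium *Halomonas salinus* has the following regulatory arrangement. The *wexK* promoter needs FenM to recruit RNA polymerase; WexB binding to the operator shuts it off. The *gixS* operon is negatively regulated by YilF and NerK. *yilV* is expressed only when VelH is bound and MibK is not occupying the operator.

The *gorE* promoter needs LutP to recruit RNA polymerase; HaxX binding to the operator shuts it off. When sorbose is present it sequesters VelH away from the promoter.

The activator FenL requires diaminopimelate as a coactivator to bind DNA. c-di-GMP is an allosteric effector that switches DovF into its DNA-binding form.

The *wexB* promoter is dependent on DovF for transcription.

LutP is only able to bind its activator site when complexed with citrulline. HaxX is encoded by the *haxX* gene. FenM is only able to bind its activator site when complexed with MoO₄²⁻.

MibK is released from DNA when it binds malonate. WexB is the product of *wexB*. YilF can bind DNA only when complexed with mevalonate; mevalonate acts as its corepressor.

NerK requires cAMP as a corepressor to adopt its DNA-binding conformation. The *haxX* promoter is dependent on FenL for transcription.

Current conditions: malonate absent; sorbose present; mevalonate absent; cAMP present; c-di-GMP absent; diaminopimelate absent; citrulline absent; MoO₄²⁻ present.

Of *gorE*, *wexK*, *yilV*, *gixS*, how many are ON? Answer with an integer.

Diaminopimelate is absent, so FenL is inactive.
Required activator FenL is absent, so *haxX* is not transcribed.
So HaxX is not produced.
Citrulline is absent, so LutP is inactive.
Required activator LutP is absent, so *gorE* is not transcribed.
→ *gorE* is OFF.
MoO₄²⁻ is present, so FenM is active.
c-di-GMP is absent, so DovF is inactive.
Required activator DovF is absent, so *wexB* is not transcribed.
So WexB is not produced.
No repressor is bound and FenM is active, so *wexK* is transcribed.
→ *wexK* is ON.
Sorbose is present, so VelH is inactive.
Malonate is absent, so MibK is active.
With repressor MibK bound, *yilV* is not transcribed.
→ *yilV* is OFF.
Mevalonate is absent, so YilF is inactive.
cAMP is present, so NerK is active.
With repressor NerK bound, *gixS* is not transcribed.
→ *gixS* is OFF.
1 of the 4 genes is transcribed.

1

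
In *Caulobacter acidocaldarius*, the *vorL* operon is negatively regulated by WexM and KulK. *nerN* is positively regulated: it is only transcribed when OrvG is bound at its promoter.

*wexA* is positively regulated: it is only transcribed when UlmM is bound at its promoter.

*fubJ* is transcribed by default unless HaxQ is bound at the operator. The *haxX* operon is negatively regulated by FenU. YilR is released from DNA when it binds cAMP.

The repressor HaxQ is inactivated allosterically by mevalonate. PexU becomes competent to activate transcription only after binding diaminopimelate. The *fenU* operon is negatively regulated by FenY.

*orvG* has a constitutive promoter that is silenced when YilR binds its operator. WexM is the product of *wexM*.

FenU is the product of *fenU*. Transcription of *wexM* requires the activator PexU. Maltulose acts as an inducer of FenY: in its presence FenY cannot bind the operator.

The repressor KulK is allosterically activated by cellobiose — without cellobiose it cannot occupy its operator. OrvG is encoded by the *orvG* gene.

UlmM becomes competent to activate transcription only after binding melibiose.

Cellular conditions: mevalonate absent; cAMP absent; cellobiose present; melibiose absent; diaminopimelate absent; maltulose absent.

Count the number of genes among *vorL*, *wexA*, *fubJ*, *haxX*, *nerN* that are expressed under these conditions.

Diaminopimelate is absent, so PexU is inactive.
Required activator PexU is absent, so *wexM* is not transcribed.
So WexM is not produced.
Cellobiose is present, so KulK is active.
With repressor KulK bound, *vorL* is not transcribed.
→ *vorL* is OFF.
Melibiose is absent, so UlmM is inactive.
Required activator UlmM is absent, so *wexA* is not transcribed.
→ *wexA* is OFF.
Mevalonate is absent, so HaxQ is active.
With repressor HaxQ bound, *fubJ* is not transcribed.
→ *fubJ* is OFF.
Maltulose is absent, so FenY is active.
With repressor FenY bound, *fenU* is not transcribed.
So FenU is not produced.
With no repressor bound, *haxX* is transcribed.
→ *haxX* is ON.
cAMP is absent, so YilR is active.
With repressor YilR bound, *orvG* is not transcribed.
So OrvG is not produced.
Required activator OrvG is absent, so *nerN* is not transcribed.
→ *nerN* is OFF.
1 of the 5 genes is transcribed.

1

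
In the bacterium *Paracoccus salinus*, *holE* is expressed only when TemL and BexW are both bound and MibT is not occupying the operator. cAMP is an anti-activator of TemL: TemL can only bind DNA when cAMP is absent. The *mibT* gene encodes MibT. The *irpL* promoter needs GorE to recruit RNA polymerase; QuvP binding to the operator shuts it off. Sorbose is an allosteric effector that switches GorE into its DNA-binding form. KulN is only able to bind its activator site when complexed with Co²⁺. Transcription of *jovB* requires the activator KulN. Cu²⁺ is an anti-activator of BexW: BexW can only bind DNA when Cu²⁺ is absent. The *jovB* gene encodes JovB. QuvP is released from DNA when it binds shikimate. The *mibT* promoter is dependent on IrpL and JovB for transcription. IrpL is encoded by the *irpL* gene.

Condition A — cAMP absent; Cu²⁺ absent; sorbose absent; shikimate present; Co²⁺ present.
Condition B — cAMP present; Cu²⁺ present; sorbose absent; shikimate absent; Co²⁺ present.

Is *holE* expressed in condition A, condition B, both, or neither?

A only

Condition A:
cAMP is absent, so TemL is active.
Cu²⁺ is absent, so BexW is active.
Sorbose is absent, so GorE is inactive.
Shikimate is present, so QuvP is inactive.
Required activator GorE is absent, so *irpL* is not transcribed.
So IrpL is not produced.
Co²⁺ is present, so KulN is active.
No repressor is bound and KulN is active, so *jovB* is transcribed.
So JovB is produced and active.
Required activator IrpL is absent, so *mibT* is not transcribed.
So MibT is not produced.
No repressor is bound and TemL and BexW are active, so *holE* is transcribed.
→ *holE* is ON in A.
Condition B:
cAMP is present, so TemL is inactive.
Cu²⁺ is present, so BexW is inactive.
Sorbose is absent, so GorE is inactive.
Shikimate is absent, so QuvP is active.
With repressor QuvP bound, *irpL* is not transcribed.
So IrpL is not produced.
Co²⁺ is present, so KulN is active.
No repressor is bound and KulN is active, so *jovB* is transcribed.
So JovB is produced and active.
Required activator IrpL is absent, so *mibT* is not transcribed.
So MibT is not produced.
Required activator TemL is absent, so *holE* is not transcribed.
→ *holE* is OFF in B.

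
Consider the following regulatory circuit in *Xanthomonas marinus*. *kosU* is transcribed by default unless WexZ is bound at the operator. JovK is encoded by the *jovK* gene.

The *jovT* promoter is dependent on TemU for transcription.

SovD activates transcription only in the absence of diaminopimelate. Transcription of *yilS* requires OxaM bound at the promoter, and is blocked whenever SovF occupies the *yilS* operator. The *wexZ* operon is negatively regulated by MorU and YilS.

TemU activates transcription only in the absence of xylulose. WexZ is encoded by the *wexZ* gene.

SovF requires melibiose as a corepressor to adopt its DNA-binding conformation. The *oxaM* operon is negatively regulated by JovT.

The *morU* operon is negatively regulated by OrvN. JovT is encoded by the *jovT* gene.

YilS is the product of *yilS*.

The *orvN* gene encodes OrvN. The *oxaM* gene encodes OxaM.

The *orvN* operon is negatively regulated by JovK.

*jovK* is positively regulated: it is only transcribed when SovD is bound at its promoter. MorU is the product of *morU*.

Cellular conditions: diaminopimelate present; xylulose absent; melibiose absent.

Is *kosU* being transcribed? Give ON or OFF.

Diaminopimelate is present, so SovD is inactive.
Required activator SovD is absent, so *jovK* is not transcribed.
So JovK is not produced.
With no repressor bound, *orvN* is transcribed.
So OrvN is produced and active.
With repressor OrvN bound, *morU* is not transcribed.
So MorU is not produced.
Melibiose is absent, so SovF is inactive.
Xylulose is absent, so TemU is active.
No repressor is bound and TemU is active, so *jovT* is transcribed.
So JovT is produced and active.
With repressor JovT bound, *oxaM* is not transcribed.
So OxaM is not produced.
Required activator OxaM is absent, so *yilS* is not transcribed.
So YilS is not produced.
With no repressor bound, *wexZ* is transcribed.
So WexZ is produced and active.
With repressor WexZ bound, *kosU* is not transcribed.

OFF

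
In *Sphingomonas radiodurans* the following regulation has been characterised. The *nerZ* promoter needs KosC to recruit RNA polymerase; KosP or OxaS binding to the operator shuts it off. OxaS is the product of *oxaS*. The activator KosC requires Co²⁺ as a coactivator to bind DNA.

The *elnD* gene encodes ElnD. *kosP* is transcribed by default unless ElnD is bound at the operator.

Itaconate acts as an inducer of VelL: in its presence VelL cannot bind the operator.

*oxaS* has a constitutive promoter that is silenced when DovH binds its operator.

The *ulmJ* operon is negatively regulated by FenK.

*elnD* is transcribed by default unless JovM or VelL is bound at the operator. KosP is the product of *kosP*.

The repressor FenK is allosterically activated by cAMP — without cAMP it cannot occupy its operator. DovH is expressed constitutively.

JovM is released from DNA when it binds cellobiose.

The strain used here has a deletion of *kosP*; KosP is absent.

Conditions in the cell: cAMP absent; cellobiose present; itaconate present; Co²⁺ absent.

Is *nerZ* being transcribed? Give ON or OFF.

Co²⁺ is absent, so KosC is inactive.
KosP is non-functional in this strain, so it has no effect.
DovH is produced constitutively and is active.
With repressor DovH bound, *oxaS* is not transcribed.
So OxaS is not produced.
Required activator KosC is absent, so *nerZ* is not transcribed.

OFF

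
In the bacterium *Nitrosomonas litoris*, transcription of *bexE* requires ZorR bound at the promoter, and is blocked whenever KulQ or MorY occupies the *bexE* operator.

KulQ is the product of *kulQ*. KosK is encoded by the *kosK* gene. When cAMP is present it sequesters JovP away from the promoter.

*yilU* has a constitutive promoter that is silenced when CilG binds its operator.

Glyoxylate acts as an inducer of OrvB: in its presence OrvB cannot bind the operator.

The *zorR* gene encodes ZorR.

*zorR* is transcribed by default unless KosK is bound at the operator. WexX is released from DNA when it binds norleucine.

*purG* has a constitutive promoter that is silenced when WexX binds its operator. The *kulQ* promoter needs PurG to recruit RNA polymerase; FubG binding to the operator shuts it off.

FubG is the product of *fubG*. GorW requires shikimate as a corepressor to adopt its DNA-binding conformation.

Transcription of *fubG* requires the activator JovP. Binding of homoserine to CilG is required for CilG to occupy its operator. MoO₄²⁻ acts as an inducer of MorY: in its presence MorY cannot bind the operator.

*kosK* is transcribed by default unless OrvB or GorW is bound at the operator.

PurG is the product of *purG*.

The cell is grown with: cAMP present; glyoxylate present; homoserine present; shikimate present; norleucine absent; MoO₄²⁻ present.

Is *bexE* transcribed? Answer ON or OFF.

Norleucine is absent, so WexX is active.
With repressor WexX bound, *purG* is not transcribed.
So PurG is not produced.
cAMP is present, so JovP is inactive.
Required activator JovP is absent, so *fubG* is not transcribed.
So FubG is not produced.
Required activator PurG is absent, so *kulQ* is not transcribed.
So KulQ is not produced.
Glyoxylate is present, so OrvB is inactive.
Shikimate is present, so GorW is active.
With repressor GorW bound, *kosK* is not transcribed.
So KosK is not produced.
With no repressor bound, *zorR* is transcribed.
So ZorR is produced and active.
MoO₄²⁻ is present, so MorY is inactive.
No repressor is bound and ZorR is active, so *bexE* is transcribed.

ON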